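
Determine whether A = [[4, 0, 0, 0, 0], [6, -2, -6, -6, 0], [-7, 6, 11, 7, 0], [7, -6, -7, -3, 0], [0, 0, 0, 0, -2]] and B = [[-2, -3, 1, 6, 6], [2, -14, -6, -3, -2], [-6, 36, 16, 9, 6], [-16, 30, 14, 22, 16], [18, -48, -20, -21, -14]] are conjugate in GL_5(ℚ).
Both have characteristic polynomial (x - 4)^3(x + 2)^2, but the minimal polynomial of A is (x - 4)^2(x + 2) while the minimal polynomial of B is (x - 4)^2(x + 2)^2. The minimal polynomial is a similarity invariant, so A and B are not similar.

No.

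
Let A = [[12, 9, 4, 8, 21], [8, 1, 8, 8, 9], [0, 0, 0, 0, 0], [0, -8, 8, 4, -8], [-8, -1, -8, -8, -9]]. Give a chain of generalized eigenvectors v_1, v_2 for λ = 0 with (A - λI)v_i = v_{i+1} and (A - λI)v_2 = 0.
v_1 = [[0, 1, 2, -2, 0]]^T, v_2 = [[1, 1, 0, 0, -1]]^T

We seek v_1 ∈ ker(A^2) \ ker(A), then set v_{i+1} = A v_i.

One such chain is v_1 = [[0, 1, 2, -2, 0]]^T, v_2 = [[1, 1, 0, 0, -1]]^T. Check: A v_2 = [[0, 0, 0, 0, 0]]^T = 0.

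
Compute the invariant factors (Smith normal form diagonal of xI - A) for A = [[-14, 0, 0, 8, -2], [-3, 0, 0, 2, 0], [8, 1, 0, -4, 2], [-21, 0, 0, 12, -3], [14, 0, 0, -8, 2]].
The Jordan structure of A has elementary divisors x^3, x^2. Arranging the block sizes at each eigenvalue in decreasing order and taking row products gives the invariant factors.

Invariant factors (smallest first, each dividing the next): x^2, x^3.

Check: the last factor x^3 is the minimal polynomial, and the product x^5 is the characteristic polynomial.

x^2, x^3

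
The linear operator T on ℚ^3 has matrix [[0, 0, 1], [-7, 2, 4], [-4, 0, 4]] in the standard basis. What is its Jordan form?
The characteristic polynomial is det(xI - A) = (x - 2)^3, so the eigenvalues are 2 (algebraic multiplicity 3).

For λ = 2: rank(A - 2I) = 2, rank((A - 2I)^2) = 1, rank((A - 2I)^3) = 0. The eigenspace has dimension 3 - 2 = 1, so there is 1 Jordan block; the rank sequence gives block sizes [3].

Assembling the blocks gives the Jordan form J above.

J = [[2, 1, 0], [0, 2, 1], [0, 0, 2]]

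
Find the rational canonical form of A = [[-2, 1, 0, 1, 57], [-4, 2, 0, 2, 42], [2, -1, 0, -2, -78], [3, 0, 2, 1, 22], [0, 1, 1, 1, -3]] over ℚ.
The invariant factors of A (the non-unit diagonal entries of the Smith normal form of xI - A over ℚ[x]) are (x + 2)(x^2 + 6)^2, each dividing the next. The characteristic polynomial is their product, (x + 2)(x^2 + 6)^2.

The rational canonical form is the block-diagonal matrix of companion matrices C(f_i):
R = [[0, 0, 0, 0, -72], [1, 0, 0, 0, -36], [0, 1, 0, 0, -24], [0, 0, 1, 0, -12], [0, 0, 0, 1, -2]].

Note the characteristic polynomial does not split into linear factors over ℚ, so A has no Jordan form over ℚ; the rational canonical form exists over any field.

R = [[0, 0, 0, 0, -72], [1, 0, 0, 0, -36], [0, 1, 0, 0, -24], [0, 0, 1, 0, -12], [0, 0, 0, 1, -2]]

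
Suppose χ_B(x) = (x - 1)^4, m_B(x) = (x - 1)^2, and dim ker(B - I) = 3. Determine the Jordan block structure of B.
Jordan blocks: (1, 2), (1, 1), (1, 1)

λ = 1: algebraic multiplicity 4 (exponent in χ_B), largest block size 2 (exponent in m_B), 3 blocks (geometric multiplicity). These force block sizes [2, 1, 1].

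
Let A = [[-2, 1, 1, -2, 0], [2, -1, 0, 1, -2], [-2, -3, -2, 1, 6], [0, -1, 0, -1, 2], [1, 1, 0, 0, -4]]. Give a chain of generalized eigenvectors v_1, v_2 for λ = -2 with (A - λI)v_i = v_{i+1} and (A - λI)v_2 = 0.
We seek v_1 ∈ ker((A + 2I)^2) \ ker(A + 2I), then set v_{i+1} = (A + 2I) v_i.

One such chain is v_1 = [[1, -1, 0, 0, 0]]^T, v_2 = [[-1, 1, 1, 1, 0]]^T. Check: (A + 2I) v_2 = [[0, 0, 0, 0, 0]]^T = 0.

v_1 = [[1, -1, 0, 0, 0]]^T, v_2 = [[-1, 1, 1, 1, 0]]^T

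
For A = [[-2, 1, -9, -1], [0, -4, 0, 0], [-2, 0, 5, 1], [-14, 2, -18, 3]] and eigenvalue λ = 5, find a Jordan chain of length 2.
v_1 = [[-1, 0, 1, -1]]^T, v_2 = [[-1, 0, 1, -2]]^T

We seek v_1 ∈ ker((A - 5I)^2) \ ker(A - 5I), then set v_{i+1} = (A - 5I) v_i.

One such chain is v_1 = [[-1, 0, 1, -1]]^T, v_2 = [[-1, 0, 1, -2]]^T. Check: (A - 5I) v_2 = [[0, 0, 0, 0]]^T = 0.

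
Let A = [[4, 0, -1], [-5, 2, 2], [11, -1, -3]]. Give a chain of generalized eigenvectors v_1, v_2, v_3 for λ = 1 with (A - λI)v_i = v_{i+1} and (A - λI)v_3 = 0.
We seek v_1 ∈ ker((A - I)^3) \ ker((A - I)^2), then set v_{i+1} = (A - I) v_i.

One such chain is v_1 = [[1, 0, 3]]^T, v_2 = [[0, 1, -1]]^T, v_3 = [[1, -1, 3]]^T. Check: (A - I) v_3 = [[0, 0, 0]]^T = 0.

v_1 = [[1, 0, 3]]^T, v_2 = [[0, 1, -1]]^T, v_3 = [[1, -1, 3]]^T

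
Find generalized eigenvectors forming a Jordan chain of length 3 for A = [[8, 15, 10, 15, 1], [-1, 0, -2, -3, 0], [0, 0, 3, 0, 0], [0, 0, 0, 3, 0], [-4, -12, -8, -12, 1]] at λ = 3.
v_1 = [[0, 0, 0, 0, 1]]^T, v_2 = [[1, 0, 0, 0, -2]]^T, v_3 = [[3, -1, 0, 0, 0]]^T

We seek v_1 ∈ ker((A - 3I)^3) \ ker((A - 3I)^2), then set v_{i+1} = (A - 3I) v_i.

One such chain is v_1 = [[0, 0, 0, 0, 1]]^T, v_2 = [[1, 0, 0, 0, -2]]^T, v_3 = [[3, -1, 0, 0, 0]]^T. Check: (A - 3I) v_3 = [[0, 0, 0, 0, 0]]^T = 0.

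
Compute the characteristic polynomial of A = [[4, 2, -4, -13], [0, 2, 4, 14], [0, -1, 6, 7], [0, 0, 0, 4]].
xI - A = [[x - 4, -2, 4, 13], [0, x - 2, -4, -14], [0, 1, x - 6, -7], [0, 0, 0, x - 4]].

Expanding det(xI - A) along the first row:
det(xI - A) = + (x - 4)·det([[x - 2, -4, -14], [1, x - 6, -7], [0, 0, x - 4]]) - (-2)·det([[0, -4, -14], [0, x - 6, -7], [0, 0, x - 4]]) + (4)·det([[0, x - 2, -14], [0, 1, -7], [0, 0, x - 4]]) - (13)·det([[0, x - 2, -4], [0, 1, x - 6], [0, 0, 0]]).

Evaluating gives χ_A(x) = x^4 - 16x^3 + 96x^2 - 256x + 256 = (x - 4)^4.

χ_A(x) = (x - 4)^4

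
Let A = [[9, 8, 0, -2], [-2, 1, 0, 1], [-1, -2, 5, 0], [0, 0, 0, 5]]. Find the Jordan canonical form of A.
J = [[5, 1, 0, 0], [0, 5, 0, 0], [0, 0, 5, 1], [0, 0, 0, 5]]

The characteristic polynomial is det(xI - A) = (x - 5)^4, so the eigenvalues are 5 (algebraic multiplicity 4).

For λ = 5: rank(A - 5I) = 2, rank((A - 5I)^2) = 0. The eigenspace has dimension 4 - 2 = 2, so there are 2 Jordan blocks; the rank sequence gives block sizes [2, 2].

Assembling the blocks gives the Jordan form J above.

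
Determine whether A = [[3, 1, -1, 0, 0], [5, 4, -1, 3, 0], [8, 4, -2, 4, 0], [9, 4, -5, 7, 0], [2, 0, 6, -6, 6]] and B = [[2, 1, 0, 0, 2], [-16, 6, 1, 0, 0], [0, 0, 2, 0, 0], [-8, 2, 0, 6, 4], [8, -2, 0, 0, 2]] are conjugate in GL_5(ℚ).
Two matrices over a field are similar if and only if they have the same invariant factors.

Both A and B have characteristic polynomial (x - 6)^2(x - 2)^3 and minimal polynomial (x - 6)(x - 2)^3. Computing further, both have invariant factors x - 6, (x - 6)(x - 2)^3. Hence A and B are similar.

Yes.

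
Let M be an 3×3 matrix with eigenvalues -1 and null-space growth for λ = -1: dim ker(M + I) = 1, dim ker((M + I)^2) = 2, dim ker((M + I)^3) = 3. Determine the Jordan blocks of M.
λ = -1: successive nullity increments [1, 1, 1] count blocks of size ≥ k; block sizes are [3].

Jordan blocks: (-1, 3)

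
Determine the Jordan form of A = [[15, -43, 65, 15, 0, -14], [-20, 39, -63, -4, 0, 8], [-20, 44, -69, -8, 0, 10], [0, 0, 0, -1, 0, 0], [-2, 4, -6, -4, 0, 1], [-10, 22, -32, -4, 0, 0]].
The characteristic polynomial is det(xI - A) = x^2(x + 1)(x + 5)^3, so the eigenvalues are -5 (algebraic multiplicity 3), -1 (algebraic multiplicity 1), 0 (algebraic multiplicity 2).

For λ = -5: rank(A + 5I) = 5, rank((A + 5I)^2) = 4, rank((A + 5I)^3) = 3. The eigenspace has dimension 6 - 5 = 1, so there is 1 Jordan block; the rank sequence gives block sizes [3].

For λ = -1: algebraic multiplicity 1 gives one 1×1 block.

For λ = 0: rank(A) = 5, rank(A^2) = 4. The eigenspace has dimension 6 - 5 = 1, so there is 1 Jordan block; the rank sequence gives block sizes [2].

Assembling the blocks gives the Jordan form J above.

J = [[-5, 1, 0, 0, 0, 0], [0, -5, 1, 0, 0, 0], [0, 0, -5, 0, 0, 0], [0, 0, 0, -1, 0, 0], [0, 0, 0, 0, 0, 1], [0, 0, 0, 0, 0, 0]]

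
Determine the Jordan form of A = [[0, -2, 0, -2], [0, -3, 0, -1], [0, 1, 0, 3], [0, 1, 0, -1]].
The characteristic polynomial is det(xI - A) = x^2(x + 2)^2, so the eigenvalues are -2 (algebraic multiplicity 2), 0 (algebraic multiplicity 2).

For λ = -2: rank(A + 2I) = 3, rank((A + 2I)^2) = 2. The eigenspace has dimension 4 - 3 = 1, so there is 1 Jordan block; the rank sequence gives block sizes [2].

For λ = 0: rank(A) = 2. The eigenspace has dimension 4 - 2 = 2, so there are 2 Jordan blocks; the rank sequence gives block sizes [1, 1].

Assembling the blocks gives the Jordan form J above.

J = [[-2, 1, 0, 0], [0, -2, 0, 0], [0, 0, 0, 0], [0, 0, 0, 0]]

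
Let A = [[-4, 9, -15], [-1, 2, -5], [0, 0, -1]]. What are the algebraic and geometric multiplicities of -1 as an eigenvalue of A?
The characteristic polynomial is (x + 1)^3, so the factor x + 1 appears with exponent 3: the algebraic multiplicity is 3.

rank(A + I) = 1, so the eigenspace has dimension 3 - 1 = 2: the geometric multiplicity is 2.

Since 2 < 3, A is not diagonalizable.

algebraic multiplicity 3, geometric multiplicity 2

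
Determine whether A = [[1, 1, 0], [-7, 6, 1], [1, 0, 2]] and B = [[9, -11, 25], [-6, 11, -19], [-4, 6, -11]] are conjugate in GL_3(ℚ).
Yes.

Two matrices over a field are similar if and only if they have the same invariant factors.

Both A and B have characteristic polynomial (x - 3)^3 and minimal polynomial (x - 3)^3. Computing further, both have invariant factors (x - 3)^3. Hence A and B are similar.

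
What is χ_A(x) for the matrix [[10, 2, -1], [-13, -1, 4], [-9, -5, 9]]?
χ_A(x) = (x - 6)^3

xI - A = [[x - 10, -2, 1], [13, x + 1, -4], [9, 5, x - 9]].

Expanding det(xI - A) along the first row:
det(xI - A) = + (x - 10)·det([[x + 1, -4], [5, x - 9]]) - (-2)·det([[13, -4], [9, x - 9]]) + (1)·det([[13, x + 1], [9, 5]]).

Evaluating gives χ_A(x) = x^3 - 18x^2 + 108x - 216 = (x - 6)^3.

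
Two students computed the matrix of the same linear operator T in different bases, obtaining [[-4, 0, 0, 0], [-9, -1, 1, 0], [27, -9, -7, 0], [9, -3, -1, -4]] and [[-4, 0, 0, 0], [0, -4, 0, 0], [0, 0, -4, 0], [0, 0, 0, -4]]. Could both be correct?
Both have characteristic polynomial (x + 4)^4, but the minimal polynomial of A is (x + 4)^2 while the minimal polynomial of B is x + 4. The minimal polynomial is a similarity invariant, so A and B are not similar.

No.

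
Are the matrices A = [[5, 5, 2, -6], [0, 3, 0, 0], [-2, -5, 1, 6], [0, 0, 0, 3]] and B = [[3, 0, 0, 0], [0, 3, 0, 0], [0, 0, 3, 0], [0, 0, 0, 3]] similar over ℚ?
Both have characteristic polynomial (x - 3)^4, but the minimal polynomial of A is (x - 3)^2 while the minimal polynomial of B is x - 3. The minimal polynomial is a similarity invariant, so A and B are not similar.

No.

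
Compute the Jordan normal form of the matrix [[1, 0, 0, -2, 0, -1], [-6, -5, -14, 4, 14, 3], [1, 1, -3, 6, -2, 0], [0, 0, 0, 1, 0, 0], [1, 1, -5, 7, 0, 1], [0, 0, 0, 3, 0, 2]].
The characteristic polynomial is det(xI - A) = (x - 2)^2(x - 1)^2(x + 5)^2, so the eigenvalues are -5 (algebraic multiplicity 2), 1 (algebraic multiplicity 2), 2 (algebraic multiplicity 2).

For λ = -5: rank(A + 5I) = 5, rank((A + 5I)^2) = 4. The eigenspace has dimension 6 - 5 = 1, so there is 1 Jordan block; the rank sequence gives block sizes [2].

For λ = 1: rank(A - I) = 5, rank((A - I)^2) = 4. The eigenspace has dimension 6 - 5 = 1, so there is 1 Jordan block; the rank sequence gives block sizes [2].

For λ = 2: rank(A - 2I) = 5, rank((A - 2I)^2) = 4. The eigenspace has dimension 6 - 5 = 1, so there is 1 Jordan block; the rank sequence gives block sizes [2].

Assembling the blocks gives the Jordan form J above.

J = [[-5, 1, 0, 0, 0, 0], [0, -5, 0, 0, 0, 0], [0, 0, 1, 1, 0, 0], [0, 0, 0, 1, 0, 0], [0, 0, 0, 0, 2, 1], [0, 0, 0, 0, 0, 2]]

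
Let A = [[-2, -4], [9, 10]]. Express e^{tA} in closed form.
A has Jordan form J = [[4, 1], [0, 4]] with A = PJP^{-1}, so e^{tA} = P e^{tJ} P^{-1}.

For a Jordan block J_k(λ), e^{tJ_k(λ)} = e^{λt} · (I + tN + t^2 N^2/2! + ... + t^{k-1} N^{k-1}/(k-1)!) where N is the nilpotent superdiagonal part.

Assembling the blocks and conjugating back gives the entries of e^{tA} as shown above.

e^{tA} = [[(1 - 6*t)*e^{4*t}, -4*t*e^{4*t}], [9*t*e^{4*t}, (6*t + 1)*e^{4*t}]]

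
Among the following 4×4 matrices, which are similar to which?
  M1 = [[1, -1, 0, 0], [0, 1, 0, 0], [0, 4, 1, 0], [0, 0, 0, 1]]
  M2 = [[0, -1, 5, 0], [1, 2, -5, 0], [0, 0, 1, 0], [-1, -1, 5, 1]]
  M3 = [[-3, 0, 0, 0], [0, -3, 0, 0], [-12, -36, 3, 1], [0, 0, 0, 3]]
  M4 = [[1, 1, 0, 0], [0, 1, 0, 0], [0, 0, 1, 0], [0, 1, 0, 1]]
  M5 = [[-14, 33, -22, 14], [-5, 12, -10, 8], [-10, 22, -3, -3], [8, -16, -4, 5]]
3 classes: {M1, M2, M4}, {M3}, {M5}

Characteristic polynomials: χ_{M1} = (x - 1)^4, χ_{M2} = (x - 1)^4, χ_{M3} = (x - 3)^2(x + 3)^2, χ_{M4} = (x - 1)^4, χ_{M5} = (x - 3)^2(x + 3)^2.

{M1, M2, M4}: invariant factors x - 1, x - 1, (x - 1)^2.

{M3}: invariant factors x + 3, (x - 3)^2(x + 3).

{M5}: invariant factors (x - 3)^2(x + 3)^2.

Matrices are similar if and only if their invariant-factor lists agree; the partition into similarity classes is {M1, M2, M4}, {M3}, {M5}.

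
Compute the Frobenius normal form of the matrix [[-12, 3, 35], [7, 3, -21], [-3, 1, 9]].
The invariant factors of A (the non-unit diagonal entries of the Smith normal form of xI - A over ℚ[x]) are (x - 2)^2(x + 4), each dividing the next. The characteristic polynomial is their product, (x - 2)^2(x + 4).

The rational canonical form is the block-diagonal matrix of companion matrices C(f_i):
R = [[0, 0, -16], [1, 0, 12], [0, 1, 0]].

R = [[0, 0, -16], [1, 0, 12], [0, 1, 0]]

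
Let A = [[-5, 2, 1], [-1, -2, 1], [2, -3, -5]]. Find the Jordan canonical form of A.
The characteristic polynomial is det(xI - A) = (x + 4)^3, so the eigenvalues are -4 (algebraic multiplicity 3).

For λ = -4: rank(A + 4I) = 2, rank((A + 4I)^2) = 1, rank((A + 4I)^3) = 0. The eigenspace has dimension 3 - 2 = 1, so there is 1 Jordan block; the rank sequence gives block sizes [3].

Assembling the blocks gives the Jordan form J above.

J = [[-4, 1, 0], [0, -4, 1], [0, 0, -4]]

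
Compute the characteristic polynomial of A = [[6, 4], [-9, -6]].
xI - A = [[x - 6, -4], [9, x + 6]].

Expanding det(xI - A) along the first row:
det(xI - A) = + (x - 6)·det([[x + 6]]) - (-4)·det([[9]]).

Evaluating gives χ_A(x) = x^2.

χ_A(x) = x^2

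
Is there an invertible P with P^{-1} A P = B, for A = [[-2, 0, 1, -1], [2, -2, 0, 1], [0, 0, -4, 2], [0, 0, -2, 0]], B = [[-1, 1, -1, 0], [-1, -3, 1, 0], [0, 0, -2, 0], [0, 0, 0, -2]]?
No.

Both have characteristic polynomial (x + 2)^4 and minimal polynomial (x + 2)^2. But rank(A + 2I) = 2 for A while rank(B + 2I) = 1 for B, so the number of Jordan blocks at λ = -2 differs. A and B are not similar.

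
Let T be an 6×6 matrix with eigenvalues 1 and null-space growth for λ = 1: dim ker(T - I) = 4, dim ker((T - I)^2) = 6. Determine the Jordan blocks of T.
λ = 1: successive nullity increments [4, 2] count blocks of size ≥ k; block sizes are [2, 2, 1, 1].

Jordan blocks: (1, 2), (1, 2), (1, 1), (1, 1)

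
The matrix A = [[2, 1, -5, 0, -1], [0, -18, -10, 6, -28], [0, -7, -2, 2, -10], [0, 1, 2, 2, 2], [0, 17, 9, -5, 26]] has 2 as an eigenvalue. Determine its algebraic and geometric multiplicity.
algebraic multiplicity 5, geometric multiplicity 2

The characteristic polynomial is (x - 2)^5, so the factor x - 2 appears with exponent 5: the algebraic multiplicity is 5.

rank(A - 2I) = 3, so the eigenspace has dimension 5 - 3 = 2: the geometric multiplicity is 2.

Since 2 < 5, A is not diagonalizable.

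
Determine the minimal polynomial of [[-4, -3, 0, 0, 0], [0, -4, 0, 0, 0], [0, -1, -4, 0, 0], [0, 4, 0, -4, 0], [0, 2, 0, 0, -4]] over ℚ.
The characteristic polynomial factors as (x + 4)^5. The minimal polynomial is ∏(x - λ)^{k_λ} where k_λ is the size of the largest Jordan block at λ.

For λ = -4: rank(A + 4I) = 1, and the largest Jordan block has size 2 (the smallest k with rank((A + 4I)^k) = rank((A + 4I)^(k+1))).

So m_A(x) = (x + 4)^2.

m_A(x) = (x + 4)^2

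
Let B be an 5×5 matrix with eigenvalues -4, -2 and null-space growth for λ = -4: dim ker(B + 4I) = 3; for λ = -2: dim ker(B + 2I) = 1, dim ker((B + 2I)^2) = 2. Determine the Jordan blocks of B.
Jordan blocks: (-4, 1), (-4, 1), (-4, 1), (-2, 2)

λ = -4: successive nullity increments [3] count blocks of size ≥ k; block sizes are [1, 1, 1].
λ = -2: successive nullity increments [1, 1] count blocks of size ≥ k; block sizes are [2].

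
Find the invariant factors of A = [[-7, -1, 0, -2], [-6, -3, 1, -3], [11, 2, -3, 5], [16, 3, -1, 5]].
x + 2, (x + 2)^3

The Jordan structure of A has elementary divisors (x + 2)^3, (x + 2). Arranging the block sizes at each eigenvalue in decreasing order and taking row products gives the invariant factors.

Invariant factors (smallest first, each dividing the next): x + 2, (x + 2)^3.

Check: the last factor (x + 2)^3 is the minimal polynomial, and the product (x + 2)^4 is the characteristic polynomial.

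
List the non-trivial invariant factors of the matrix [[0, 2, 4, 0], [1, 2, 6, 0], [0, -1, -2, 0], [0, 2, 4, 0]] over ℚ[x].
The Jordan structure of A has elementary divisors x^3, x. Arranging the block sizes at each eigenvalue in decreasing order and taking row products gives the invariant factors.

Invariant factors (smallest first, each dividing the next): x, x^3.

Check: the last factor x^3 is the minimal polynomial, and the product x^4 is the characteristic polynomial.

x, x^3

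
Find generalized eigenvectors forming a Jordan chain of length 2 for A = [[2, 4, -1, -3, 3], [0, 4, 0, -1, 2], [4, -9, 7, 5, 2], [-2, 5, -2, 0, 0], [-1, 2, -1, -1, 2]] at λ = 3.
v_1 = [[0, 0, -4, 2, 1]]^T, v_2 = [[1, 0, -4, 2, 1]]^T

We seek v_1 ∈ ker((A - 3I)^2) \ ker(A - 3I), then set v_{i+1} = (A - 3I) v_i.

One such chain is v_1 = [[0, 0, -4, 2, 1]]^T, v_2 = [[1, 0, -4, 2, 1]]^T. Check: (A - 3I) v_2 = [[0, 0, 0, 0, 0]]^T = 0.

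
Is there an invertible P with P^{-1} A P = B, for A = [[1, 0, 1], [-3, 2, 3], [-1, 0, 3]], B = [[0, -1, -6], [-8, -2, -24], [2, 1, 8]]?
Yes.

Two matrices over a field are similar if and only if they have the same invariant factors.

Both A and B have characteristic polynomial (x - 2)^3 and minimal polynomial (x - 2)^2. Computing further, both have invariant factors x - 2, (x - 2)^2. Hence A and B are similar.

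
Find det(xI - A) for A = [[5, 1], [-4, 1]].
χ_A(x) = (x - 3)^2

xI - A = [[x - 5, -1], [4, x - 1]].

Expanding det(xI - A) along the first row:
det(xI - A) = + (x - 5)·det([[x - 1]]) - (-1)·det([[4]]).

Evaluating gives χ_A(x) = x^2 - 6x + 9 = (x - 3)^2.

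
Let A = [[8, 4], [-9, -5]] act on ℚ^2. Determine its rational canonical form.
R = [[0, 4], [1, 3]]

The invariant factors of A (the non-unit diagonal entries of the Smith normal form of xI - A over ℚ[x]) are (x - 4)(x + 1), each dividing the next. The characteristic polynomial is their product, (x - 4)(x + 1).

The rational canonical form is the block-diagonal matrix of companion matrices C(f_i):
R = [[0, 4], [1, 3]].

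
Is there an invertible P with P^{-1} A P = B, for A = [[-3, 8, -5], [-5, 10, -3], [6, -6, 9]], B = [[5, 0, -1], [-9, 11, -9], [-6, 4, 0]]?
Yes.

Two matrices over a field are similar if and only if they have the same invariant factors.

Both A and B have characteristic polynomial (x - 6)(x - 5)^2 and minimal polynomial (x - 6)(x - 5)^2. Computing further, both have invariant factors (x - 6)(x - 5)^2. Hence A and B are similar.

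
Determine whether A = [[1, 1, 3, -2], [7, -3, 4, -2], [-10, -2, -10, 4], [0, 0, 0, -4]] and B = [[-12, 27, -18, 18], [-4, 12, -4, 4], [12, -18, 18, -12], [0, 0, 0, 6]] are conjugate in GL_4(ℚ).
No.

trace(A) = -16 but trace(B) = 24. The trace is a similarity invariant, so A and B are not similar.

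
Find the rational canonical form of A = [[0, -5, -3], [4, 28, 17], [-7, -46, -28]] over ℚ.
The invariant factors of A (the non-unit diagonal entries of the Smith normal form of xI - A over ℚ[x]) are x^3 - 3x + 1, each dividing the next. The characteristic polynomial is their product, x^3 - 3x + 1.

The rational canonical form is the block-diagonal matrix of companion matrices C(f_i):
R = [[0, 0, -1], [1, 0, 3], [0, 1, 0]].

Note the characteristic polynomial does not split into linear factors over ℚ, so A has no Jordan form over ℚ; the rational canonical form exists over any field.

R = [[0, 0, -1], [1, 0, 3], [0, 1, 0]]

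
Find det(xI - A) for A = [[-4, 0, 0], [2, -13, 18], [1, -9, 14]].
xI - A = [[x + 4, 0, 0], [-2, x + 13, -18], [-1, 9, x - 14]].

Expanding det(xI - A) along the first row:
det(xI - A) = + (x + 4)·det([[x + 13, -18], [9, x - 14]]) - (0)·det([[-2, -18], [-1, x - 14]]) + (0)·det([[-2, x + 13], [-1, 9]]).

Evaluating gives χ_A(x) = x^3 + 3x^2 - 24x - 80 = (x - 5)(x + 4)^2.

χ_A(x) = (x - 5)(x + 4)^2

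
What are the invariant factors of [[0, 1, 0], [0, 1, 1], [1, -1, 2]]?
The Jordan structure of A has elementary divisors (x - 1)^3. Arranging the block sizes at each eigenvalue in decreasing order and taking row products gives the invariant factors.

Invariant factors (smallest first, each dividing the next): (x - 1)^3.

Check: the last factor (x - 1)^3 is the minimal polynomial, and the product (x - 1)^3 is the characteristic polynomial.

(x - 1)^3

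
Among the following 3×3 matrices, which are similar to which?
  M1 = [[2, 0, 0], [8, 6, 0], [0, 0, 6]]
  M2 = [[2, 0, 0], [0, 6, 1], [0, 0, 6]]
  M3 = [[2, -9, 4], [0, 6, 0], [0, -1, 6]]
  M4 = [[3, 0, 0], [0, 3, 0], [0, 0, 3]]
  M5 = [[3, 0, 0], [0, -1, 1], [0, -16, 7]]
Characteristic polynomials: χ_{M1} = (x - 6)^2(x - 2), χ_{M2} = (x - 6)^2(x - 2), χ_{M3} = (x - 6)^2(x - 2), χ_{M4} = (x - 3)^3, χ_{M5} = (x - 3)^3.

{M1}: invariant factors x - 6, (x - 6)(x - 2).

{M2, M3}: invariant factors (x - 6)^2(x - 2).

{M4}: invariant factors x - 3, x - 3, x - 3.

{M5}: invariant factors x - 3, (x - 3)^2.

Matrices are similar if and only if their invariant-factor lists agree; the partition into similarity classes is {M1}, {M2, M3}, {M4}, {M5}.

4 classes: {M1}, {M2, M3}, {M4}, {M5}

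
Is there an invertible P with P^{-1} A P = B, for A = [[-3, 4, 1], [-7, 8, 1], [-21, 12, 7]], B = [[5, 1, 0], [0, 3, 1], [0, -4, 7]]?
trace(A) = 12 but trace(B) = 15. The trace is a similarity invariant, so A and B are not similar.

No.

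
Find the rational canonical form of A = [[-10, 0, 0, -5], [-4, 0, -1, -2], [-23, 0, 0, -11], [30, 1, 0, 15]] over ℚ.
The invariant factors of A (the non-unit diagonal entries of the Smith normal form of xI - A over ℚ[x]) are (x - 5)(x^3 + 2x - 1), each dividing the next. The characteristic polynomial is their product, (x - 5)(x^3 + 2x - 1).

The rational canonical form is the block-diagonal matrix of companion matrices C(f_i):
R = [[0, 0, 0, -5], [1, 0, 0, 11], [0, 1, 0, -2], [0, 0, 1, 5]].

Note the characteristic polynomial does not split into linear factors over ℚ, so A has no Jordan form over ℚ; the rational canonical form exists over any field.

R = [[0, 0, 0, -5], [1, 0, 0, 11], [0, 1, 0, -2], [0, 0, 1, 5]]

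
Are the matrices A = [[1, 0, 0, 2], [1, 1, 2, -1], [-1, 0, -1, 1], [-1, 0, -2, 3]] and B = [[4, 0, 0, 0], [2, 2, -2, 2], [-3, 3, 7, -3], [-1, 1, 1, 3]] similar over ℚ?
trace(A) = 4 but trace(B) = 16. The trace is a similarity invariant, so A and B are not similar.

No.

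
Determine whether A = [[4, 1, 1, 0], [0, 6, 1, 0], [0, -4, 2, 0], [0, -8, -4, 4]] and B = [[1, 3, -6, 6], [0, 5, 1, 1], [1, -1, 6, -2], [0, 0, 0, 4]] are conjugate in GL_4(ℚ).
Two matrices over a field are similar if and only if they have the same invariant factors.

Both A and B have characteristic polynomial (x - 4)^4 and minimal polynomial (x - 4)^3. Computing further, both have invariant factors x - 4, (x - 4)^3. Hence A and B are similar.

Yes.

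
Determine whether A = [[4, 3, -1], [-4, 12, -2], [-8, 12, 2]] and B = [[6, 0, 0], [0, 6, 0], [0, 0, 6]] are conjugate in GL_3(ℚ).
No.

Both have characteristic polynomial (x - 6)^3, but the minimal polynomial of A is (x - 6)^2 while the minimal polynomial of B is x - 6. The minimal polynomial is a similarity invariant, so A and B are not similar.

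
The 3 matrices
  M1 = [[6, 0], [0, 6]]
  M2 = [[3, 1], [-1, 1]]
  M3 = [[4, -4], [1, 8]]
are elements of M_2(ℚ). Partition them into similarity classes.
Characteristic polynomials: χ_{M1} = (x - 6)^2, χ_{M2} = (x - 2)^2, χ_{M3} = (x - 6)^2.

{M1}: invariant factors x - 6, x - 6.

{M2}: invariant factors (x - 2)^2.

{M3}: invariant factors (x - 6)^2.

Matrices are similar if and only if their invariant-factor lists agree; the partition into similarity classes is {M1}, {M2}, {M3}.

3 classes: {M1}, {M2}, {M3}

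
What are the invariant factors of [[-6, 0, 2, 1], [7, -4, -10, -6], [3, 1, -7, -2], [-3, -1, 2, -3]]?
x + 5, (x + 5)^3

The Jordan structure of A has elementary divisors (x + 5)^3, (x + 5). Arranging the block sizes at each eigenvalue in decreasing order and taking row products gives the invariant factors.

Invariant factors (smallest first, each dividing the next): x + 5, (x + 5)^3.

Check: the last factor (x + 5)^3 is the minimal polynomial, and the product (x + 5)^4 is the characteristic polynomial.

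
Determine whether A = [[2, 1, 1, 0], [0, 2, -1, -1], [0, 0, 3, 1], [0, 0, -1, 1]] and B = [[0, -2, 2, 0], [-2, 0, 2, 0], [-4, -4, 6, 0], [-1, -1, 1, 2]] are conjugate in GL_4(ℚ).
Both have characteristic polynomial (x - 2)^4 and minimal polynomial (x - 2)^2. But rank(A - 2I) = 2 for A while rank(B - 2I) = 1 for B, so the number of Jordan blocks at λ = 2 differs. A and B are not similar.

No.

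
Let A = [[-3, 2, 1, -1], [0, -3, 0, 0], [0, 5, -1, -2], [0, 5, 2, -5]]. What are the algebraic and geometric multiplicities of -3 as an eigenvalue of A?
algebraic multiplicity 4, geometric multiplicity 2

The characteristic polynomial is (x + 3)^4, so the factor x + 3 appears with exponent 4: the algebraic multiplicity is 4.

rank(A + 3I) = 2, so the eigenspace has dimension 4 - 2 = 2: the geometric multiplicity is 2.

Since 2 < 4, A is not diagonalizable.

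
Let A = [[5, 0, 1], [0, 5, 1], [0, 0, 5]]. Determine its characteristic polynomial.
xI - A = [[x - 5, 0, -1], [0, x - 5, -1], [0, 0, x - 5]].

Expanding det(xI - A) along the first row:
det(xI - A) = + (x - 5)·det([[x - 5, -1], [0, x - 5]]) - (0)·det([[0, -1], [0, x - 5]]) + (-1)·det([[0, x - 5], [0, 0]]).

Evaluating gives χ_A(x) = x^3 - 15x^2 + 75x - 125 = (x - 5)^3.

χ_A(x) = (x - 5)^3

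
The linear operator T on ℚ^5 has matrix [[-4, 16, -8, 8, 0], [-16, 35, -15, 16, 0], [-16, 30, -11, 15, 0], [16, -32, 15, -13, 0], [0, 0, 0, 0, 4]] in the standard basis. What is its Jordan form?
J = [[-4, 0, 0, 0, 0], [0, 3, 0, 0, 0], [0, 0, 4, 1, 0], [0, 0, 0, 4, 0], [0, 0, 0, 0, 4]]

The characteristic polynomial is det(xI - A) = (x - 4)^3(x - 3)(x + 4), so the eigenvalues are -4 (algebraic multiplicity 1), 3 (algebraic multiplicity 1), 4 (algebraic multiplicity 3).

For λ = -4: algebraic multiplicity 1 gives one 1×1 block.

For λ = 3: algebraic multiplicity 1 gives one 1×1 block.

For λ = 4: rank(A - 4I) = 3, rank((A - 4I)^2) = 2. The eigenspace has dimension 5 - 3 = 2, so there are 2 Jordan blocks; the rank sequence gives block sizes [2, 1].

Assembling the blocks gives the Jordan form J above.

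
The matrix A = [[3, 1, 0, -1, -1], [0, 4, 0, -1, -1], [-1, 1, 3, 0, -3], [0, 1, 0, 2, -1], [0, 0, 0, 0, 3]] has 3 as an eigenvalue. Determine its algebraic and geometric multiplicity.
algebraic multiplicity 5, geometric multiplicity 3

The characteristic polynomial is (x - 3)^5, so the factor x - 3 appears with exponent 5: the algebraic multiplicity is 5.

rank(A - 3I) = 2, so the eigenspace has dimension 5 - 2 = 3: the geometric multiplicity is 3.

Since 3 < 5, A is not diagonalizable.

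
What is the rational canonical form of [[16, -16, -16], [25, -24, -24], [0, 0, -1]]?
The invariant factors of A (the non-unit diagonal entries of the Smith normal form of xI - A over ℚ[x]) are (x + 1)(x + 4)^2, each dividing the next. The characteristic polynomial is their product, (x + 1)(x + 4)^2.

The rational canonical form is the block-diagonal matrix of companion matrices C(f_i):
R = [[0, 0, -16], [1, 0, -24], [0, 1, -9]].

R = [[0, 0, -16], [1, 0, -24], [0, 1, -9]]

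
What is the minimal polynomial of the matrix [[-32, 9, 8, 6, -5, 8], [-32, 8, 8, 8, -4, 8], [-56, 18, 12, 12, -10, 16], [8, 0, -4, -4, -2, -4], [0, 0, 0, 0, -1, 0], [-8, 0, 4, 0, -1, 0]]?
m_A(x) = x(x + 1)(x + 4)^2

The characteristic polynomial factors as x(x + 1)(x + 4)^4. The minimal polynomial is ∏(x - λ)^{k_λ} where k_λ is the size of the largest Jordan block at λ.

For λ = -4: rank(A + 4I) = 3, and the largest Jordan block has size 2 (the smallest k with rank((A + 4I)^k) = rank((A + 4I)^(k+1))).
For λ = -1: rank(A + I) = 5, and the largest Jordan block has size 1 (the smallest k with rank((A + I)^k) = rank((A + I)^(k+1))).
For λ = 0: rank(A) = 5, and the largest Jordan block has size 1 (the smallest k with rank(A^k) = rank(A^(k+1))).

So m_A(x) = x(x + 1)(x + 4)^2.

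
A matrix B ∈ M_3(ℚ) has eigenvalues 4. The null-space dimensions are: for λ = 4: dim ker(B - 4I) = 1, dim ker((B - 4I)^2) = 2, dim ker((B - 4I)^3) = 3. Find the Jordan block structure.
Jordan blocks: (4, 3)

λ = 4: successive nullity increments [1, 1, 1] count blocks of size ≥ k; block sizes are [3].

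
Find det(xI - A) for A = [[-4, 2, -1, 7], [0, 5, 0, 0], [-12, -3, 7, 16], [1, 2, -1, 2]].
xI - A = [[x + 4, -2, 1, -7], [0, x - 5, 0, 0], [12, 3, x - 7, -16], [-1, -2, 1, x - 2]].

Expanding det(xI - A) along the first row:
det(xI - A) = + (x + 4)·det([[x - 5, 0, 0], [3, x - 7, -16], [-2, 1, x - 2]]) - (-2)·det([[0, 0, 0], [12, x - 7, -16], [-1, 1, x - 2]]) + (1)·det([[0, x - 5, 0], [12, 3, -16], [-1, -2, x - 2]]) - (-7)·det([[0, x - 5, 0], [12, 3, x - 7], [-1, -2, 1]]).

Evaluating gives χ_A(x) = x^4 - 10x^3 + 250x - 625 = (x - 5)^3(x + 5).

χ_A(x) = (x - 5)^3(x + 5)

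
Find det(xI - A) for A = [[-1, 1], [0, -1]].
χ_A(x) = (x + 1)^2

xI - A = [[x + 1, -1], [0, x + 1]].

Expanding det(xI - A) along the first row:
det(xI - A) = + (x + 1)·det([[x + 1]]) - (-1)·det([[0]]).

Evaluating gives χ_A(x) = x^2 + 2x + 1 = (x + 1)^2.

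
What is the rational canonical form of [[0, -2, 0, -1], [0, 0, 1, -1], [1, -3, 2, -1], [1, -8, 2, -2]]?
R = [[0, 0, 0, 3], [1, 0, 0, -8], [0, 1, 0, 6], [0, 0, 1, 0]]

The invariant factors of A (the non-unit diagonal entries of the Smith normal form of xI - A over ℚ[x]) are (x - 1)^3(x + 3), each dividing the next. The characteristic polynomial is their product, (x - 1)^3(x + 3).

The rational canonical form is the block-diagonal matrix of companion matrices C(f_i):
R = [[0, 0, 0, 3], [1, 0, 0, -8], [0, 1, 0, 6], [0, 0, 1, 0]].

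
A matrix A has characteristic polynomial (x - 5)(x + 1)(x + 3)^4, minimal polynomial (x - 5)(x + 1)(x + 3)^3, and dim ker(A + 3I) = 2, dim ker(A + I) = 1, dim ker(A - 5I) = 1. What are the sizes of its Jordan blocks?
Jordan blocks: (-3, 3), (-3, 1), (-1, 1), (5, 1)

λ = -3: algebraic multiplicity 4 (exponent in χ_A), largest block size 3 (exponent in m_A), 2 blocks (geometric multiplicity). These force block sizes [3, 1].
λ = -1: algebraic multiplicity 1 (exponent in χ_A), largest block size 1 (exponent in m_A), 1 block (geometric multiplicity). This forces block sizes [1].
λ = 5: algebraic multiplicity 1 (exponent in χ_A), largest block size 1 (exponent in m_A), 1 block (geometric multiplicity). This forces block sizes [1].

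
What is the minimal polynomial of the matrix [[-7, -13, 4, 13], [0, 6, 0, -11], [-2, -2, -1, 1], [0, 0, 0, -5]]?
The characteristic polynomial factors as (x - 6)(x + 3)(x + 5)^2. The minimal polynomial is ∏(x - λ)^{k_λ} where k_λ is the size of the largest Jordan block at λ.

For λ = -5: rank(A + 5I) = 3, and the largest Jordan block has size 2 (the smallest k with rank((A + 5I)^k) = rank((A + 5I)^(k+1))).
For λ = -3: rank(A + 3I) = 3, and the largest Jordan block has size 1 (the smallest k with rank((A + 3I)^k) = rank((A + 3I)^(k+1))).
For λ = 6: rank(A - 6I) = 3, and the largest Jordan block has size 1 (the smallest k with rank((A - 6I)^k) = rank((A - 6I)^(k+1))).

So m_A(x) = (x - 6)(x + 3)(x + 5)^2.

m_A(x) = (x - 6)(x + 3)(x + 5)^2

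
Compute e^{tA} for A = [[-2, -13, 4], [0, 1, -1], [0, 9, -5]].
A has Jordan form J = [[-2, 1, 0], [0, -2, 1], [0, 0, -2]] with A = PJP^{-1}, so e^{tA} = P e^{tJ} P^{-1}.

For a Jordan block J_k(λ), e^{tJ_k(λ)} = e^{λt} · (I + tN + t^2 N^2/2! + ... + t^{k-1} N^{k-1}/(k-1)!) where N is the nilpotent superdiagonal part.

Assembling the blocks and conjugating back gives the entries of e^{tA} as shown above.

e^{tA} = [[e^{-2*t}, t*(-3*t - 26)*e^{-2*t}/2, t*(t + 8)*e^{-2*t}/2], [0, (3*t + 1)*e^{-2*t}, -t*e^{-2*t}], [0, 9*t*e^{-2*t}, (1 - 3*t)*e^{-2*t}]]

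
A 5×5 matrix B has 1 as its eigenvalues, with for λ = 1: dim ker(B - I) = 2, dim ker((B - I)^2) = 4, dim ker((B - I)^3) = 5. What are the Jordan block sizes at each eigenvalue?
λ = 1: successive nullity increments [2, 2, 1] count blocks of size ≥ k; block sizes are [3, 2].

Jordan blocks: (1, 3), (1, 2)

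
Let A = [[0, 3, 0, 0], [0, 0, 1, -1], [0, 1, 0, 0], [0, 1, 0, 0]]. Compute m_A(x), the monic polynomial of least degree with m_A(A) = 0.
The characteristic polynomial factors as x^4. The minimal polynomial is ∏(x - λ)^{k_λ} where k_λ is the size of the largest Jordan block at λ.

For λ = 0: rank(A) = 2, and the largest Jordan block has size 3 (the smallest k with rank(A^k) = rank(A^(k+1))).

So m_A(x) = x^3.

m_A(x) = x^3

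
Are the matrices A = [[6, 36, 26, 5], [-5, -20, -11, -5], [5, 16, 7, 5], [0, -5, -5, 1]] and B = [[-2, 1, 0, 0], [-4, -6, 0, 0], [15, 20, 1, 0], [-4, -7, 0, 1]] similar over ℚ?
Yes.

Two matrices over a field are similar if and only if they have the same invariant factors.

Both A and B have characteristic polynomial (x - 1)^2(x + 4)^2 and minimal polynomial (x - 1)(x + 4)^2. Computing further, both have invariant factors x - 1, (x - 1)(x + 4)^2. Hence A and B are similar.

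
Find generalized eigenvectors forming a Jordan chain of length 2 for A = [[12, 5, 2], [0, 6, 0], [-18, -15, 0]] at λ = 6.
We seek v_1 ∈ ker((A - 6I)^2) \ ker(A - 6I), then set v_{i+1} = (A - 6I) v_i.

One such chain is v_1 = [[-2, 1, 4]]^T, v_2 = [[1, 0, -3]]^T. Check: (A - 6I) v_2 = [[0, 0, 0]]^T = 0.

v_1 = [[-2, 1, 4]]^T, v_2 = [[1, 0, -3]]^T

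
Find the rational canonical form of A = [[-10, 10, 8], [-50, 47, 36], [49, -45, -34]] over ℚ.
R = [[0, 0, -4], [1, 0, 0], [0, 1, 3]]

The invariant factors of A (the non-unit diagonal entries of the Smith normal form of xI - A over ℚ[x]) are (x - 2)^2(x + 1), each dividing the next. The characteristic polynomial is their product, (x - 2)^2(x + 1).

The rational canonical form is the block-diagonal matrix of companion matrices C(f_i):
R = [[0, 0, -4], [1, 0, 0], [0, 1, 3]].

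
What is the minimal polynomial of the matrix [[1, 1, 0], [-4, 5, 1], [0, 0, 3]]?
The characteristic polynomial factors as (x - 3)^3. The minimal polynomial is ∏(x - λ)^{k_λ} where k_λ is the size of the largest Jordan block at λ.

For λ = 3: rank(A - 3I) = 2, and the largest Jordan block has size 3 (the smallest k with rank((A - 3I)^k) = rank((A - 3I)^(k+1))).

So m_A(x) = (x - 3)^3.

m_A(x) = (x - 3)^3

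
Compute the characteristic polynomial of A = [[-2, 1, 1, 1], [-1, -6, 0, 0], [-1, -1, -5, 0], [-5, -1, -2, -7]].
xI - A = [[x + 2, -1, -1, -1], [1, x + 6, 0, 0], [1, 1, x + 5, 0], [5, 1, 2, x + 7]].

Expanding det(xI - A) along the first row:
det(xI - A) = + (x + 2)·det([[x + 6, 0, 0], [1, x + 5, 0], [1, 2, x + 7]]) - (-1)·det([[1, 0, 0], [1, x + 5, 0], [5, 2, x + 7]]) + (-1)·det([[1, x + 6, 0], [1, 1, 0], [5, 1, x + 7]]) - (-1)·det([[1, x + 6, 0], [1, 1, x + 5], [5, 1, 2]]).

Evaluating gives χ_A(x) = x^4 + 20x^3 + 150x^2 + 500x + 625 = (x + 5)^4.

χ_A(x) = (x + 5)^4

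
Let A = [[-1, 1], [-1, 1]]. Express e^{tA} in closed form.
A has Jordan form J = [[0, 1], [0, 0]] with A = PJP^{-1}, so e^{tA} = P e^{tJ} P^{-1}.

For a Jordan block J_k(λ), e^{tJ_k(λ)} = e^{λt} · (I + tN + t^2 N^2/2! + ... + t^{k-1} N^{k-1}/(k-1)!) where N is the nilpotent superdiagonal part.

Assembling the blocks and conjugating back gives the entries of e^{tA} as shown above.

e^{tA} = [[1 - t, t], [-t, t + 1]]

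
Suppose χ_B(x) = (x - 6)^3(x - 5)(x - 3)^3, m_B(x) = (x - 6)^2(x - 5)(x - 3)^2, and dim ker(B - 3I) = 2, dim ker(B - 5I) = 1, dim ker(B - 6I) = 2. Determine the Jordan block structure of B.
Jordan blocks: (3, 2), (3, 1), (5, 1), (6, 2), (6, 1)

λ = 3: algebraic multiplicity 3 (exponent in χ_B), largest block size 2 (exponent in m_B), 2 blocks (geometric multiplicity). These force block sizes [2, 1].
λ = 5: algebraic multiplicity 1 (exponent in χ_B), largest block size 1 (exponent in m_B), 1 block (geometric multiplicity). This forces block sizes [1].
λ = 6: algebraic multiplicity 3 (exponent in χ_B), largest block size 2 (exponent in m_B), 2 blocks (geometric multiplicity). These force block sizes [2, 1].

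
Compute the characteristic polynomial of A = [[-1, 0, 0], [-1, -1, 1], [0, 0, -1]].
xI - A = [[x + 1, 0, 0], [1, x + 1, -1], [0, 0, x + 1]].

Expanding det(xI - A) along the first row:
det(xI - A) = + (x + 1)·det([[x + 1, -1], [0, x + 1]]) - (0)·det([[1, -1], [0, x + 1]]) + (0)·det([[1, x + 1], [0, 0]]).

Evaluating gives χ_A(x) = x^3 + 3x^2 + 3x + 1 = (x + 1)^3.

χ_A(x) = (x + 1)^3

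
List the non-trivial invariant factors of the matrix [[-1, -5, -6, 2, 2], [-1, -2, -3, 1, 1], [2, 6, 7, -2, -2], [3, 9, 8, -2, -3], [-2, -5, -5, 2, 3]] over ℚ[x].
(x - 1)^2, (x - 1)^3

The Jordan structure of A has elementary divisors (x - 1)^3, (x - 1)^2. Arranging the block sizes at each eigenvalue in decreasing order and taking row products gives the invariant factors.

Invariant factors (smallest first, each dividing the next): (x - 1)^2, (x - 1)^3.

Check: the last factor (x - 1)^3 is the minimal polynomial, and the product (x - 1)^5 is the characteristic polynomial.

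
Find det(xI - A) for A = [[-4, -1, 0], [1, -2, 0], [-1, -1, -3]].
χ_A(x) = (x + 3)^3

xI - A = [[x + 4, 1, 0], [-1, x + 2, 0], [1, 1, x + 3]].

Expanding det(xI - A) along the first row:
det(xI - A) = + (x + 4)·det([[x + 2, 0], [1, x + 3]]) - (1)·det([[-1, 0], [1, x + 3]]) + (0)·det([[-1, x + 2], [1, 1]]).

Evaluating gives χ_A(x) = x^3 + 9x^2 + 27x + 27 = (x + 3)^3.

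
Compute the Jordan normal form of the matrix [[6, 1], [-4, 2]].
The characteristic polynomial is det(xI - A) = (x - 4)^2, so the eigenvalues are 4 (algebraic multiplicity 2).

For λ = 4: rank(A - 4I) = 1, rank((A - 4I)^2) = 0. The eigenspace has dimension 2 - 1 = 1, so there is 1 Jordan block; the rank sequence gives block sizes [2].

Assembling the blocks gives the Jordan form J above.

J = [[4, 1], [0, 4]]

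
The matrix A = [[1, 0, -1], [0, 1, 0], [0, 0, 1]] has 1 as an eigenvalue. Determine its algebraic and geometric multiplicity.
The characteristic polynomial is (x - 1)^3, so the factor x - 1 appears with exponent 3: the algebraic multiplicity is 3.

rank(A - I) = 1, so the eigenspace has dimension 3 - 1 = 2: the geometric multiplicity is 2.

Since 2 < 3, A is not diagonalizable.

algebraic multiplicity 3, geometric multiplicity 2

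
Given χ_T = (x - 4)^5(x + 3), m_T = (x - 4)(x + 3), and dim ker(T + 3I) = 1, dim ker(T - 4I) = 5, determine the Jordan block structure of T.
Jordan blocks: (-3, 1), (4, 1), (4, 1), (4, 1), (4, 1), (4, 1)

λ = -3: algebraic multiplicity 1 (exponent in χ_T), largest block size 1 (exponent in m_T), 1 block (geometric multiplicity). This forces block sizes [1].
λ = 4: algebraic multiplicity 5 (exponent in χ_T), largest block size 1 (exponent in m_T), 5 blocks (geometric multiplicity). These force block sizes [1, 1, 1, 1, 1].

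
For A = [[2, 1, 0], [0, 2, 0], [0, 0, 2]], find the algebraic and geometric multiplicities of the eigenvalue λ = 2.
The characteristic polynomial is (x - 2)^3, so the factor x - 2 appears with exponent 3: the algebraic multiplicity is 3.

rank(A - 2I) = 1, so the eigenspace has dimension 3 - 1 = 2: the geometric multiplicity is 2.

Since 2 < 3, A is not diagonalizable.

algebraic multiplicity 3, geometric multiplicity 2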